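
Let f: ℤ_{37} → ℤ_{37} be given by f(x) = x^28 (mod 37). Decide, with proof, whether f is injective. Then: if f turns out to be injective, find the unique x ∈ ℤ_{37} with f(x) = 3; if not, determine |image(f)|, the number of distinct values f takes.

f(1) = 1^28 = 1.
f(6): Repeated squaring mod 37: 6^1 ≡ 6, 6^2 ≡ 6² = 36, 6^4 ≡ 36² = 1296 ≡ 1, 6^8 ≡ 1² = 1, 6^16 ≡ 1² = 1. Since 28 = 16 + 8 + 4, 6^28 ≡ 1·1·1: 1·1 = 1, then 1·1 = 1. So 6^28 ≡ 1 (mod 37).
So f(1) = f(6) = 1 while 1 ≠ 6, so f is not injective.
Since f is not injective, we determine |image(f)|. Computing x^28 mod 37 for each x (by repeated squaring, reducing mod 37 at every step), the values f(0), f(1), …, f(36) are: 0, 1, 12, 34, 33, 7, 1, 7, 26, 9, 10, 26, 12, 33, 10, 16, 16, 9, 34, 34, 9, 16, 16, 10, 33, 12, 26, 10, 9, 26, 7, 1, 7, 33, 34, 12, 1.
The distinct values are {0, 1, 7, 9, 10, 12, 16, 26, 33, 34}; there are 10 of them.

10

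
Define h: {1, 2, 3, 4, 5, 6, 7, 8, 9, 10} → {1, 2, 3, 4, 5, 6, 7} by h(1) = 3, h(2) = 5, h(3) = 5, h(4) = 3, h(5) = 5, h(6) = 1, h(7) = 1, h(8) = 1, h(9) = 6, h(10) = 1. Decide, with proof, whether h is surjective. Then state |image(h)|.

No element maps to 2, so h is not surjective.
The image of h is {1, 3, 5, 6}, which has 4 elements.

4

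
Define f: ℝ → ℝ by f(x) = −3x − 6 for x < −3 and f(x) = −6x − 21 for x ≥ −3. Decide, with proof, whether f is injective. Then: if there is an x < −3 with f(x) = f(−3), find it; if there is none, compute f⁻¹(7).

-13/3

Both pieces are strictly decreasing (slopes −3 and −6), so each is injective on its own interval.
The left piece maps (−∞, −3) onto (3, ∞); the right piece maps [−3, ∞) onto (−∞, −3].
These images are disjoint, so no value is attained by both pieces. Hence f is injective.
Because the two images are disjoint, no x < −3 has f(x) = f(−3), so we compute f⁻¹(7): 7 lies in (3, ∞), so solve −3x − 6 = 7: x = (7 + 6)/(−3) = −13/3.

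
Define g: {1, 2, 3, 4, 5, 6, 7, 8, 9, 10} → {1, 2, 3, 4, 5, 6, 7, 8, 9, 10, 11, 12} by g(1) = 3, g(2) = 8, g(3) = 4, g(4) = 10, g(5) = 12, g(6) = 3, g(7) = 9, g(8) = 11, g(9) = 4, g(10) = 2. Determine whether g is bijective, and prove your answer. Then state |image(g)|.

8

g(1) = 3 = g(6) with 1 ≠ 6, so g is not injective, hence not bijective.
The image of g is {2, 3, 4, 8, 9, 10, 11, 12}, which has 8 elements.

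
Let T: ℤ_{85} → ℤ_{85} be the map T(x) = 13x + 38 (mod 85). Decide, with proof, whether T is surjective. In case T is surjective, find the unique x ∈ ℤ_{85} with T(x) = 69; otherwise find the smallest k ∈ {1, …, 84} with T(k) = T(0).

Since gcd(13, 85) = 1, 13 is invertible modulo 85. Euclid's algorithm: 85 = 6·13 + 7, 13 = 1·7 + 6, 7 = 1·6 + 1; back-substituting gives 1 = 72·13 − 11·85, so 13⁻¹ ≡ 72 (mod 85).
Then y ↦ 72(y − 38) is a two-sided inverse to T, so every y ∈ ℤ_{85} has a preimage.
Hence T is surjective.
Since T is surjective, we find T⁻¹(69): we need 13x ≡ 69 − 38 ≡ 31 (mod 85). Using 13⁻¹ = 72: x ≡ 72·31 = 2232 = 26·85 + 22, so x = 22.
Check: T(22) = 13·22 + 38 = 324 = 3·85 + 69 ≡ 69 (mod 85).

22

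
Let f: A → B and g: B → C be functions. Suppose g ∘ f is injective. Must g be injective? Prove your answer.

not injective

No. Take A = {0, 1, 2}, B = {0, 1, 2, 3, 4}, C = {0, 1, 2, 3, 4}, f(a) = a for each a ∈ A, and g(b) = 3 if b ∈ {3, 4} else g(b) = b.
Then g ∘ f = f is injective (A ⊂ B and f is the inclusion), but g(3) = g(4) = 3 with 3 ≠ 4, so g is not injective.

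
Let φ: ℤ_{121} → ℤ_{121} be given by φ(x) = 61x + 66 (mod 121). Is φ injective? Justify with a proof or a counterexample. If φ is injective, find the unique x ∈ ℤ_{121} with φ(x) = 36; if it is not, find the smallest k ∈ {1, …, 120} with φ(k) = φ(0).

61

Suppose φ(s) = φ(t) in ℤ_{121}. Then 61s + 66 ≡ 61t + 66 (mod 121), thus 61(s − t) ≡ 0 (mod 121).
Since gcd(61, 121) = 1, 61 is invertible modulo 121, thus s − t ≡ 0 (mod 121), i.e. s = t.
Therefore φ is injective.
We now compute 61⁻¹ mod 121 explicitly. Euclid's algorithm: 121 = 1·61 + 60, 61 = 1·60 + 1; back-substituting gives 1 = 2·61 − 1·121, so 61⁻¹ ≡ 2 (mod 121).
Since φ is injective, we compute φ⁻¹(36): solve 61x + 66 ≡ 36 (mod 121), i.e. 61x ≡ 91 (mod 121).
Multiplying by 61⁻¹ = 2 gives x ≡ 2·91 = 182 = 1·121 + 61 ≡ 61 (mod 121).
Check: φ(61) = 61·61 + 66 = 3787 = 31·121 + 36 ≡ 36 (mod 121).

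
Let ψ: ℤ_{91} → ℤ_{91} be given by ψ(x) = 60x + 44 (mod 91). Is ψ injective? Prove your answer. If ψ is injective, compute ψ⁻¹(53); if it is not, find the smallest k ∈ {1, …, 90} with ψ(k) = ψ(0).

Suppose ψ(s) = ψ(t) in ℤ_{91}. Then 60s + 44 ≡ 60t + 44 (mod 91), so 60(s − t) ≡ 0 (mod 91).
Since gcd(60, 91) = 1, 60 is invertible modulo 91, thus s − t ≡ 0 (mod 91), i.e. s = t.
Hence ψ is injective.
We now compute 60⁻¹ mod 91 explicitly. Euclid's algorithm: 91 = 1·60 + 31, 60 = 1·31 + 29, 31 = 1·29 + 2, 29 = 14·2 + 1; back-substituting gives 1 = 44·60 − 29·91, so 60⁻¹ ≡ 44 (mod 91).
Since ψ is injective, we compute ψ⁻¹(53): solve 60x + 44 ≡ 53 (mod 91), i.e. 60x ≡ 9 (mod 91).
Multiplying by 60⁻¹ = 44 gives x ≡ 44·9 = 396 = 4·91 + 32 ≡ 32 (mod 91).
Check: ψ(32) = 60·32 + 44 = 1964 = 21·91 + 53 ≡ 53 (mod 91).

32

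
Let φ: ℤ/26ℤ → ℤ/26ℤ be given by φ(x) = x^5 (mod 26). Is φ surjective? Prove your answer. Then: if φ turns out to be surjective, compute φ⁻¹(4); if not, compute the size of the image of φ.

10

Computing x^5 mod 26 for each x (by repeated squaring, reducing mod 26 at every step), the values φ(0), φ(1), …, φ(25) are: 0, 1, 6, 9, 10, 5, 2, 11, 8, 3, 4, 7, 12, 13, 14, 19, 22, 23, 18, 15, 24, 21, 16, 17, 20, 25.
Every element of ℤ/26ℤ appears exactly once in this list, so φ is a bijection, and in particular surjective.
Since φ is surjective, we read off the preimage of 4 from the same table: φ(10) = 4, so φ⁻¹(4) = 10.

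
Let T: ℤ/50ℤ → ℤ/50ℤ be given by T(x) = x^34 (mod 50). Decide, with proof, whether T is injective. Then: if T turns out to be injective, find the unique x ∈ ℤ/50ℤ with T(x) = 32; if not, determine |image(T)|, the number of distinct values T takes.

T(0) = 0^34 = 0.
T(10): Repeated squaring mod 50: 10^1 ≡ 10, 10^2 ≡ 10² = 100 ≡ 0, 10^4 ≡ 0² = 0, 10^8 ≡ 0² = 0, 10^16 ≡ 0² = 0, 10^32 ≡ 0² = 0. Since 34 = 32 + 2, 10^34 ≡ 0·0: 0·0 = 0. So 10^34 ≡ 0 (mod 50).
So T(0) = T(10) = 0 while 0 ≠ 10, so T is not injective.
Since T is not injective, we determine |image(T)|. Computing x^34 mod 50 for each x (by repeated squaring, reducing mod 50 at every step), the values T(0), T(1), …, T(49) are: 0, 1, 34, 19, 6, 25, 46, 49, 4, 11, 0, 41, 14, 39, 16, 25, 36, 29, 24, 21, 0, 31, 44, 9, 26, 25, 26, 9, 44, 31, 0, 21, 24, 29, 36, 25, 16, 39, 14, 41, 0, 11, 4, 49, 46, 25, 6, 19, 34, 1.
The distinct values are {0, 1, 4, 6, 9, 11, 14, 16, 19, 21, 24, 25, 26, 29, 31, 34, 36, 39, 41, 44, 46, 49}; there are 22 of them.

22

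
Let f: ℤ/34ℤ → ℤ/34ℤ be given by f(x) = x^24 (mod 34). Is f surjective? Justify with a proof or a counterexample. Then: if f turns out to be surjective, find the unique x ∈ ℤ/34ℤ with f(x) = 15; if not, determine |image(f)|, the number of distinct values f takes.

6

f(2): Repeated squaring mod 34: 2^1 ≡ 2, 2^2 ≡ 2² = 4, 2^4 ≡ 4² = 16, 2^8 ≡ 16² = 256 ≡ 18, 2^16 ≡ 18² = 324 ≡ 18. Since 24 = 16 + 8, 2^24 ≡ 18·18: 18·18 = 324 ≡ 18. So 2^24 ≡ 18 (mod 34).
f(4): Repeated squaring mod 34: 4^1 ≡ 4, 4^2 ≡ 4² = 16, 4^4 ≡ 16² = 256 ≡ 18, 4^8 ≡ 18² = 324 ≡ 18, 4^16 ≡ 18² = 324 ≡ 18. Since 24 = 16 + 8, 4^24 ≡ 18·18: 18·18 = 324 ≡ 18. So 4^24 ≡ 18 (mod 34).
So f(2) = f(4) = 18 while 2 ≠ 4, hence f is not injective.
A non-injective map from the 34-element set ℤ/34ℤ to itself takes at most 33 distinct values, so it cannot be surjective. Therefore f is not surjective.
Since f is not surjective, we determine |image(f)|. Computing x^24 mod 34 for each x (by repeated squaring, reducing mod 34 at every step), the values f(0), f(1), …, f(33) are: 0, 1, 18, 33, 18, 33, 16, 33, 18, 1, 16, 33, 16, 1, 16, 1, 18, 17, 18, 1, 16, 1, 16, 33, 16, 1, 18, 33, 16, 33, 18, 33, 18, 1.
The distinct values are {0, 1, 16, 17, 18, 33}; there are 6 of them.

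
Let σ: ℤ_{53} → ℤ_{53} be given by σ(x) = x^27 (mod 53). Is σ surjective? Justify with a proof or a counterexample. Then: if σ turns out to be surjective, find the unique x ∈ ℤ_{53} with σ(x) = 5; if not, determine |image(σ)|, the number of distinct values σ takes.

48

Since 53 is prime, the nonzero elements of ℤ_{53} form a cyclic group of order 52.
As gcd(27, 52) = 1, raising to the 27th power is a bijection on this group: if s^27 ≡ t^27 then (st^{−1})^27 = 1, and the only element of order dividing gcd(27, 52) = 1 is 1, so s = t.
With σ(0) = 0 this makes σ injective on all of ℤ_{53}, hence bijective (finite equal-size domain and codomain). In particular σ is surjective.
Since σ is surjective, we find the preimage of 5. The inverse of x ↦ x^27 on (ℤ_{53})^× is x ↦ x^27, because 27·27 = 729 = 14·52 + 1 ≡ 1 (mod 52) and x^{52} = 1 for x ≠ 0 (Fermat). So σ⁻¹(5) = 5^27 mod 53.
Repeated squaring mod 53: 5^1 ≡ 5, 5^2 ≡ 5² = 25, 5^4 ≡ 25² = 625 ≡ 42, 5^8 ≡ 42² = 1764 ≡ 15, 5^16 ≡ 15² = 225 ≡ 13. Since 27 = 16 + 8 + 2 + 1, 5^27 ≡ 13·15·25·5: 13·15 = 195 ≡ 36, then 36·25 = 900 ≡ 52, then 52·5 = 260 ≡ 48. So 5^27 ≡ 48 (mod 53).
Hence σ⁻¹(5) = 48.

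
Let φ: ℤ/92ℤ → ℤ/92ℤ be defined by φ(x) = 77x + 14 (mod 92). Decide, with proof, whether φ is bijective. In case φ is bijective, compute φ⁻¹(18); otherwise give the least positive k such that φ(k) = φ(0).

12

Suppose φ(u) = φ(v) in ℤ/92ℤ. Then 77u + 14 ≡ 77v + 14 (mod 92), therefore 77(u − v) ≡ 0 (mod 92).
Since gcd(77, 92) = 1, 77 is invertible modulo 92, therefore u − v ≡ 0 (mod 92), i.e. u = v.
We now compute 77⁻¹ mod 92 explicitly. Euclid's algorithm: 92 = 1·77 + 15, 77 = 5·15 + 2, 15 = 7·2 + 1; back-substituting gives 1 = 49·77 − 41·92, so 77⁻¹ ≡ 49 (mod 92).
Then y ↦ 49(y − 14) is a two-sided inverse to φ, so every y ∈ ℤ/92ℤ has a preimage.
Therefore φ is bijective.
Since φ is bijective, we find φ⁻¹(18): we need 77x ≡ 18 − 14 ≡ 4 (mod 92). Using 77⁻¹ = 49: x ≡ 49·4 = 196 = 2·92 + 12, so x = 12.
Check: φ(12) = 77·12 + 14 = 938 = 10·92 + 18 ≡ 18 (mod 92).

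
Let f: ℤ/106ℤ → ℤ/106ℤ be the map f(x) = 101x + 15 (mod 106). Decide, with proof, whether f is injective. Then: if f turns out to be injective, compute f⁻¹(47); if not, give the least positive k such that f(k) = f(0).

Recall that injectivity means: for all a, b in the domain, f(a) = f(b) implies a = b.
Suppose f(a) = f(b) in ℤ/106ℤ. Then 101a + 15 ≡ 101b + 15 (mod 106), therefore 101(a − b) ≡ 0 (mod 106).
Since gcd(101, 106) = 1, 101 is invertible modulo 106, thus a − b ≡ 0 (mod 106), i.e. a = b.
Hence f is injective.
We now compute 101⁻¹ mod 106 explicitly. Euclid's algorithm: 106 = 1·101 + 5, 101 = 20·5 + 1; back-substituting gives 1 = 21·101 − 20·106, so 101⁻¹ ≡ 21 (mod 106).
Since f is injective, we find f⁻¹(47): we need 101x ≡ 47 − 15 ≡ 32 (mod 106). Using 101⁻¹ = 21: x ≡ 21·32 = 672 = 6·106 + 36, so x = 36.
Check: f(36) = 101·36 + 15 = 3651 = 34·106 + 47 ≡ 47 (mod 106).

36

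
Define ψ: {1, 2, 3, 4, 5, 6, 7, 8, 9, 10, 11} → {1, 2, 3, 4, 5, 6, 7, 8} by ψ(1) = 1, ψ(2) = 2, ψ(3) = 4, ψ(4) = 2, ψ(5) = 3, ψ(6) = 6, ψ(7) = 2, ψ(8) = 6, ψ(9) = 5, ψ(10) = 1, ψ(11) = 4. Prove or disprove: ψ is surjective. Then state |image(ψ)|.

6

No element maps to 7, so ψ is not surjective.
The image of ψ is {1, 2, 3, 4, 5, 6}, which has 6 elements.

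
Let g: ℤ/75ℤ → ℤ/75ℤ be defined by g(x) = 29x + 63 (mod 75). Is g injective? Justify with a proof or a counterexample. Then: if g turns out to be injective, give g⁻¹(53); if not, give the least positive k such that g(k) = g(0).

10

By definition, g is injective if g(s) = g(t) implies s = t.
If g(s) = g(t), then 29s ≡ 29t (mod 75). Because gcd(29, 75) = 1, we may cancel 29 to get s ≡ t (mod 75).
Thus g is injective.
We now compute 29⁻¹ mod 75 explicitly. Euclid's algorithm: 75 = 2·29 + 17, 29 = 1·17 + 12, 17 = 1·12 + 5, 12 = 2·5 + 2, 5 = 2·2 + 1; back-substituting gives 1 = 44·29 − 17·75, so 29⁻¹ ≡ 44 (mod 75).
Since g is injective, we compute g⁻¹(53): solve 29x + 63 ≡ 53 (mod 75), i.e. 29x ≡ 65 (mod 75).
Multiplying by 29⁻¹ = 44 gives x ≡ 44·65 = 2860 = 38·75 + 10 ≡ 10 (mod 75).
Check: g(10) = 29·10 + 63 = 353 = 4·75 + 53 ≡ 53 (mod 75).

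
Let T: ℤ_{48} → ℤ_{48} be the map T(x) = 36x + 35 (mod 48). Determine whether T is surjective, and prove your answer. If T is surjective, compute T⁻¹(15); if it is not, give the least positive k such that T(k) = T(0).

Since gcd(36, 48) = 12, we have 36x ≡ 0 (mod 12) for all x, so T(x) ≡ 11 (mod 12).
But 0 ≢ 11 (mod 12), so 0 ∈ ℤ_{48} has no preimage. Thus T is not surjective.
Since T is not surjective, we find the least positive k with T(k) = T(0): this means 36k ≡ 0 (mod 48), i.e. 48 ∣ 36k. Since gcd(36, 48) = 12, dividing through by 12 this holds exactly when 4 ∣ 3k, and as gcd(3, 4) = 1, exactly when 4 ∣ k.
The smallest positive such k is 4.

4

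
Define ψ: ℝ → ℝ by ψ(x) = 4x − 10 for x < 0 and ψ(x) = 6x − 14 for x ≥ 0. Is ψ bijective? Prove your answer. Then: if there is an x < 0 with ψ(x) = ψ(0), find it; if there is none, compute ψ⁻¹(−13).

-1

Both pieces are strictly increasing (slopes 4 and 6), so each is injective on its own interval.
The left piece maps (−∞, 0) onto (−∞, −10); the right piece maps [0, ∞) onto [−14, ∞).
These images overlap. In particular ψ(0) = −14 (right piece), and solving 4x − 10 = −14 on the left piece gives x = −1 < 0.
So ψ(−1) = ψ(0) with −1 ≠ 0, and ψ is not injective, hence not bijective. This x = −1 is the requested value below 0.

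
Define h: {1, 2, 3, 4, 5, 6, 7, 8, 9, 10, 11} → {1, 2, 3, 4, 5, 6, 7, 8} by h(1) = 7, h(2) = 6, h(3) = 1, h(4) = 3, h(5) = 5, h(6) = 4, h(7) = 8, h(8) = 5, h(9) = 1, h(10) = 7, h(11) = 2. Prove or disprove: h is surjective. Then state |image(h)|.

8

Every element of the codomain has a preimage: 1 = h(3), 2 = h(11), 3 = h(4), 4 = h(6), 5 = h(5), 6 = h(2), 7 = h(1), 8 = h(7).
Therefore h is surjective.
The image of h is {1, 2, 3, 4, 5, 6, 7, 8}, which has 8 elements.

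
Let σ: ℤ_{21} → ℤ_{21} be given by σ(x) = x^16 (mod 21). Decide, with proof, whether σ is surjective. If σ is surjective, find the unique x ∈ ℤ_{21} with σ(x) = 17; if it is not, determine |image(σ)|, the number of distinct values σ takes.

8

σ(2): Repeated squaring mod 21: 2^1 ≡ 2, 2^2 ≡ 2² = 4, 2^4 ≡ 4² = 16, 2^8 ≡ 16² = 256 ≡ 4, 2^16 ≡ 4² = 16. So 2^16 ≡ 16 (mod 21).
σ(5): Repeated squaring mod 21: 5^1 ≡ 5, 5^2 ≡ 5² = 25 ≡ 4, 5^4 ≡ 4² = 16, 5^8 ≡ 16² = 256 ≡ 4, 5^16 ≡ 4² = 16. So 5^16 ≡ 16 (mod 21).
So σ(2) = σ(5) = 16 while 2 ≠ 5, therefore σ is not injective.
A non-injective map from the 21-element set ℤ_{21} to itself takes at most 20 distinct values, so it cannot be surjective. So σ is not surjective.
Since σ is not surjective, we determine |image(σ)|. Computing x^16 mod 21 for each x (by repeated squaring, reducing mod 21 at every step), the values σ(0), σ(1), …, σ(20) are: 0, 1, 16, 18, 4, 16, 15, 7, 1, 9, 4, 4, 9, 1, 7, 15, 16, 4, 18, 16, 1.
The distinct values are {0, 1, 4, 7, 9, 15, 16, 18}; there are 8 of them.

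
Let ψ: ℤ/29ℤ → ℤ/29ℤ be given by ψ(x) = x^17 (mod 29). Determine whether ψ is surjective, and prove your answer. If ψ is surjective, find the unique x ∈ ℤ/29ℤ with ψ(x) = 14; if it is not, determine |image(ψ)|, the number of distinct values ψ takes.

19

Since 29 is prime, the nonzero elements of ℤ/29ℤ form a cyclic group of order 28.
As gcd(17, 28) = 1, raising to the 17th power is a bijection on this group: if s^17 ≡ t^17 then (st^{−1})^17 = 1, and the only element of order dividing gcd(17, 28) = 1 is 1, so s = t.
With ψ(0) = 0 this makes ψ injective on all of ℤ/29ℤ, hence bijective (finite equal-size domain and codomain). In particular ψ is surjective.
Since ψ is surjective, we find the preimage of 14. The inverse of x ↦ x^17 on (ℤ/29ℤ)^× is x ↦ x^5, because 17·5 = 85 = 3·28 + 1 ≡ 1 (mod 28) and x^{28} = 1 for x ≠ 0 (Fermat). So ψ⁻¹(14) = 14^5 mod 29.
Repeated squaring mod 29: 14^1 ≡ 14, 14^2 ≡ 14² = 196 ≡ 22, 14^4 ≡ 22² = 484 ≡ 20. Since 5 = 4 + 1, 14^5 ≡ 20·14: 20·14 = 280 ≡ 19. So 14^5 ≡ 19 (mod 29).
Hence ψ⁻¹(14) = 19.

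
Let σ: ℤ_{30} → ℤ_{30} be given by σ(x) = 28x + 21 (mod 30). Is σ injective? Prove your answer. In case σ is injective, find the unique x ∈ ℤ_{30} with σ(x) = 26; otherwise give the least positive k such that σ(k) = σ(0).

We have gcd(28, 30) = 2 > 1. Taking x_1 = 0 and x_2 = 15: σ(0) = 21 and σ(15) = 28·15 + 21 = 441 ≡ 21 (mod 30).
So σ(0) = σ(15) while 0 ≠ 15, so σ is not injective.
Since σ is not injective, we find the least positive k with σ(k) = σ(0): this means 28k ≡ 0 (mod 30), i.e. 30 ∣ 28k. Since gcd(28, 30) = 2, dividing through by 2 this holds exactly when 15 ∣ 14k, and as gcd(14, 15) = 1, exactly when 15 ∣ k.
The smallest positive such k is 15.

15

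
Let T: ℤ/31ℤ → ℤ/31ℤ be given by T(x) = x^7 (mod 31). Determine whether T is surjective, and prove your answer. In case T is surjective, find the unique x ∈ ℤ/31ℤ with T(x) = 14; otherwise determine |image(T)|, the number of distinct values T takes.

28

Since 31 is prime, the nonzero elements of ℤ/31ℤ form a cyclic group of order 30.
As gcd(7, 30) = 1, raising to the 7th power is a bijection on this group: if a^7 ≡ b^7 then (ab^{−1})^7 = 1, and the only element of order dividing gcd(7, 30) = 1 is 1, so a = b.
With T(0) = 0 this makes T injective on all of ℤ/31ℤ, hence bijective (finite equal-size domain and codomain). In particular T is surjective.
Since T is surjective, we find the preimage of 14. The inverse of x ↦ x^7 on (ℤ/31ℤ)^× is x ↦ x^13, because 7·13 = 91 = 3·30 + 1 ≡ 1 (mod 30) and x^{30} = 1 for x ≠ 0 (Fermat). So T⁻¹(14) = 14^13 mod 31.
Repeated squaring mod 31: 14^1 ≡ 14, 14^2 ≡ 14² = 196 ≡ 10, 14^4 ≡ 10² = 100 ≡ 7, 14^8 ≡ 7² = 49 ≡ 18. Since 13 = 8 + 4 + 1, 14^13 ≡ 18·7·14: 18·7 = 126 ≡ 2, then 2·14 = 28. So 14^13 ≡ 28 (mod 31).
Hence T⁻¹(14) = 28.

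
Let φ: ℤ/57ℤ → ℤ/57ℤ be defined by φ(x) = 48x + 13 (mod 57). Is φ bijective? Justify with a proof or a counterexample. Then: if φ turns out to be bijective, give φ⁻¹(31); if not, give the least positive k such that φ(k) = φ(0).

19

Recall that φ is injective when φ(u) = φ(v) forces u = v.
We have gcd(48, 57) = 3 > 1. Taking u = 0 and v = 19: φ(0) = 13 and φ(19) = 48·19 + 13 = 925 ≡ 13 (mod 57).
So φ(0) = φ(19) while 0 ≠ 19, hence φ is not injective, hence not bijective.
Since φ is not bijective, we find the least positive k with φ(k) = φ(0): this means 48k ≡ 0 (mod 57), i.e. 57 ∣ 48k. Since gcd(48, 57) = 3, dividing through by 3 this holds exactly when 19 ∣ 16k, and as gcd(16, 19) = 1, exactly when 19 ∣ k.
The smallest positive such k is 19.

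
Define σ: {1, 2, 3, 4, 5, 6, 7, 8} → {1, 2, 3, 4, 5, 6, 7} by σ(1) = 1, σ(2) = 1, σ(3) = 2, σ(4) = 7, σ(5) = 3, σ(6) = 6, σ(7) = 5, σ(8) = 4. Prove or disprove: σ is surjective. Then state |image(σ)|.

Every element of the codomain has a preimage: 1 = σ(1), 2 = σ(3), 3 = σ(5), 4 = σ(8), 5 = σ(7), 6 = σ(6), 7 = σ(4).
So σ is surjective.
The image of σ is {1, 2, 3, 4, 5, 6, 7}, which has 7 elements.

7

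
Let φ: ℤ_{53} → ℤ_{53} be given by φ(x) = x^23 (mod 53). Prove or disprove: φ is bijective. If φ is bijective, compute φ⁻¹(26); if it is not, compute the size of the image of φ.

18

Since 53 is prime, the nonzero elements of ℤ_{53} form a cyclic group of order 52.
As gcd(23, 52) = 1, raising to the 23rd power is a bijection on this group: if x_1^23 ≡ x_2^23 then (x_1x_2^{−1})^23 = 1, and the only element of order dividing gcd(23, 52) = 1 is 1, so x_1 = x_2.
With φ(0) = 0 this makes φ injective on all of ℤ_{53}, hence bijective (finite equal-size domain and codomain). In particular φ is bijective.
Since φ is bijective, we find the preimage of 26. The inverse of x ↦ x^23 on (ℤ_{53})^× is x ↦ x^43, because 23·43 = 989 = 19·52 + 1 ≡ 1 (mod 52) and x^{52} = 1 for x ≠ 0 (Fermat). So φ⁻¹(26) = 26^43 mod 53.
Repeated squaring mod 53: 26^1 ≡ 26, 26^2 ≡ 26² = 676 ≡ 40, 26^4 ≡ 40² = 1600 ≡ 10, 26^8 ≡ 10² = 100 ≡ 47, 26^16 ≡ 47² = 2209 ≡ 36, 26^32 ≡ 36² = 1296 ≡ 24. Since 43 = 32 + 8 + 2 + 1, 26^43 ≡ 24·47·40·26: 24·47 = 1128 ≡ 15, then 15·40 = 600 ≡ 17, then 17·26 = 442 ≡ 18. So 26^43 ≡ 18 (mod 53).
Hence φ⁻¹(26) = 18.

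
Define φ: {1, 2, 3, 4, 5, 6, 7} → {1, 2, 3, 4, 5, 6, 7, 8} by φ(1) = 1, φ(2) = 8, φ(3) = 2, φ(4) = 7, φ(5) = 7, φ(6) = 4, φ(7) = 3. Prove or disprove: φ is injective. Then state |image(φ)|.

6

φ(4) = 7 = φ(5) with 4 ≠ 5, so φ is not injective.
The image of φ is {1, 2, 3, 4, 7, 8}, which has 6 elements.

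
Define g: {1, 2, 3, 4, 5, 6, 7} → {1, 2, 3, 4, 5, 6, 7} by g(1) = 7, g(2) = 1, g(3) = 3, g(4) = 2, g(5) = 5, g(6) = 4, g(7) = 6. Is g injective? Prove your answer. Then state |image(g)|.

The values g(1), …, g(7) are 7, 1, 3, 2, 5, 4, 6 — all distinct.
So g(s) = g(t) only when s = t, and g is injective.
The image of g is {1, 2, 3, 4, 5, 6, 7}, which has 7 elements.

7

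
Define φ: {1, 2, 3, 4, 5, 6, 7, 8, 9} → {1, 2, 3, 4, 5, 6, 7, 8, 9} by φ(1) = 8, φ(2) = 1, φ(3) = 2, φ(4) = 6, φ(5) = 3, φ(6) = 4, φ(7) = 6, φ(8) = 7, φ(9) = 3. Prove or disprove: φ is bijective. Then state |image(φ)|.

φ(4) = 6 = φ(7) with 4 ≠ 7, so φ is not injective, hence not bijective.
The image of φ is {1, 2, 3, 4, 6, 7, 8}, which has 7 elements.

7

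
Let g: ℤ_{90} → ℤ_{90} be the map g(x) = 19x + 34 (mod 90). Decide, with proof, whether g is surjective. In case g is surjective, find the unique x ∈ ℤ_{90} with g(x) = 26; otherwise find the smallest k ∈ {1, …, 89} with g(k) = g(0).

Since gcd(19, 90) = 1, 19 is invertible modulo 90. Euclid's algorithm: 90 = 4·19 + 14, 19 = 1·14 + 5, 14 = 2·5 + 4, 5 = 1·4 + 1; back-substituting gives 1 = 19·19 − 4·90, so 19⁻¹ ≡ 19 (mod 90).
For any y ∈ ℤ_{90}, x = 19(y − 34) mod 90 satisfies g(x) = 19·19(y − 34) + 34 ≡ y (since 19·19 ≡ 1 mod 90). So every y has a preimage.
Therefore g is surjective.
Since g is surjective, we find g⁻¹(26): we need 19x ≡ 26 − 34 ≡ 82 (mod 90). Using 19⁻¹ = 19: x ≡ 19·82 = 1558 = 17·90 + 28, so x = 28.
Check: g(28) = 19·28 + 34 = 566 = 6·90 + 26 ≡ 26 (mod 90).

28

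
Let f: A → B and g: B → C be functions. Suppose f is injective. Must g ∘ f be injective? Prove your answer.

No. Take A = B = C = {1, 2}, f = identity (injective), and g(x) = 1 for every x.
Then (g ∘ f)(1) = 1 = (g ∘ f)(2) with 1 ≠ 2, so g ∘ f is not injective.

not injective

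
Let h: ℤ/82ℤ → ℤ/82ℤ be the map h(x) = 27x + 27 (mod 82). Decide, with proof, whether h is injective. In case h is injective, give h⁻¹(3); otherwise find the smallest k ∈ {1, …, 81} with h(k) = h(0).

72

If h(u) = h(v), then 27u ≡ 27v (mod 82). Because gcd(27, 82) = 1, we may cancel 27 to get u ≡ v (mod 82).
So h is injective.
We now compute 27⁻¹ mod 82 explicitly. Euclid's algorithm: 82 = 3·27 + 1; back-substituting gives 1 = 79·27 − 26·82, so 27⁻¹ ≡ 79 (mod 82).
Since h is injective, we compute h⁻¹(3): solve 27x + 27 ≡ 3 (mod 82), i.e. 27x ≡ 58 (mod 82).
Multiplying by 27⁻¹ = 79 gives x ≡ 79·58 = 4582 = 55·82 + 72 ≡ 72 (mod 82).
Check: h(72) = 27·72 + 27 = 1971 = 24·82 + 3 ≡ 3 (mod 82).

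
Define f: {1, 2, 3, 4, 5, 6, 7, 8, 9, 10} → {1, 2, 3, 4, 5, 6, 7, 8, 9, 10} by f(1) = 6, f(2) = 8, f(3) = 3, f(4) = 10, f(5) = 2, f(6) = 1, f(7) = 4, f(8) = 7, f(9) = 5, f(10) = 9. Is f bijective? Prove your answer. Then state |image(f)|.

The values 6, 8, 3, 10, 2, 1, 4, 7, 5, 9 are a permutation of {1, 2, 3, 4, 5, 6, 7, 8, 9, 10}: each element appears exactly once.
So f is injective and surjective, hence bijective.
The image of f is {1, 2, 3, 4, 5, 6, 7, 8, 9, 10}, which has 10 elements.

10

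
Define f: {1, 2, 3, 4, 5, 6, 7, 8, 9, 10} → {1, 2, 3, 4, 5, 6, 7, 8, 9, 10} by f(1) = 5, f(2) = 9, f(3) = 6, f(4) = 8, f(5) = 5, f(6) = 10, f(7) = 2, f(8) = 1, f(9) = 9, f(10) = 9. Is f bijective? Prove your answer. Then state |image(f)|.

f(1) = 5 = f(5) with 1 ≠ 5, so f is not injective, hence not bijective.
The image of f is {1, 2, 5, 6, 8, 9, 10}, which has 7 elements.

7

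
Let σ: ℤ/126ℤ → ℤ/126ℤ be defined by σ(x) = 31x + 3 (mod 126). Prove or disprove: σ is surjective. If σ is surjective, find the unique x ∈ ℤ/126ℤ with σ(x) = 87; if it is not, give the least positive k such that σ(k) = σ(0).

84

Since gcd(31, 126) = 1, 31 is invertible modulo 126. Euclid's algorithm: 126 = 4·31 + 2, 31 = 15·2 + 1; back-substituting gives 1 = 61·31 − 15·126, so 31⁻¹ ≡ 61 (mod 126).
For any y ∈ ℤ/126ℤ, x = 61(y − 3) mod 126 satisfies σ(x) = 31·61(y − 3) + 3 ≡ y (since 31·61 ≡ 1 mod 126). So every y has a preimage.
So σ is surjective.
Since σ is surjective, we find σ⁻¹(87): we need 31x ≡ 87 − 3 ≡ 84 (mod 126). Using 31⁻¹ = 61: x ≡ 61·84 = 5124 = 40·126 + 84, so x = 84.
Check: σ(84) = 31·84 + 3 = 2607 = 20·126 + 87 ≡ 87 (mod 126).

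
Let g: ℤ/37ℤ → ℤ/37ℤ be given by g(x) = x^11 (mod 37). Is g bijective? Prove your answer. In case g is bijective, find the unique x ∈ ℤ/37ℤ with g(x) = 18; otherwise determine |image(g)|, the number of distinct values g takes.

Since 37 is prime, the nonzero elements of ℤ/37ℤ form a cyclic group of order 36.
As gcd(11, 36) = 1, raising to the 11th power is a bijection on this group: if a^11 ≡ b^11 then (ab^{−1})^11 = 1, and the only element of order dividing gcd(11, 36) = 1 is 1, so a = b.
With g(0) = 0 this makes g injective on all of ℤ/37ℤ, hence bijective (finite equal-size domain and codomain). In particular g is bijective.
Since g is bijective, we find the preimage of 18. The inverse of x ↦ x^11 on (ℤ/37ℤ)^× is x ↦ x^23, because 11·23 = 253 = 7·36 + 1 ≡ 1 (mod 36) and x^{36} = 1 for x ≠ 0 (Fermat). So g⁻¹(18) = 18^23 mod 37.
Repeated squaring mod 37: 18^1 ≡ 18, 18^2 ≡ 18² = 324 ≡ 28, 18^4 ≡ 28² = 784 ≡ 7, 18^8 ≡ 7² = 49 ≡ 12, 18^16 ≡ 12² = 144 ≡ 33. Since 23 = 16 + 4 + 2 + 1, 18^23 ≡ 33·7·28·18: 33·7 = 231 ≡ 9, then 9·28 = 252 ≡ 30, then 30·18 = 540 ≡ 22. So 18^23 ≡ 22 (mod 37).
Hence g⁻¹(18) = 22.

22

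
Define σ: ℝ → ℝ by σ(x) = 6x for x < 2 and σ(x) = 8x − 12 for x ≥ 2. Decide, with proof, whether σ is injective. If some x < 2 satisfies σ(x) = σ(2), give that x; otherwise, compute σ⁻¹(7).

Both pieces are strictly increasing (slopes 6 and 8), so each is injective on its own interval.
The left piece maps (−∞, 2) onto (−∞, 12); the right piece maps [2, ∞) onto [4, ∞).
These images overlap. In particular σ(2) = 4 (right piece), and solving 6x = 4 on the left piece gives x = 2/3 < 2.
So σ(2/3) = σ(2) with 2/3 ≠ 2, and σ is not injective. This x = 2/3 is the requested value below 2.

2/3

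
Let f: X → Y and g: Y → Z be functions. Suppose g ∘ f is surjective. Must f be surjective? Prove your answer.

No. Take X = {0, 1}, Y = {0, 1, 2, 3}, Z = {0}, f(a) = 0 for every a ∈ X, and g(b) = 0 for every b ∈ Y.
Then g ∘ f is surjective onto {0}, but 3 ∈ Y has no preimage under f, so f is not surjective.

not surjective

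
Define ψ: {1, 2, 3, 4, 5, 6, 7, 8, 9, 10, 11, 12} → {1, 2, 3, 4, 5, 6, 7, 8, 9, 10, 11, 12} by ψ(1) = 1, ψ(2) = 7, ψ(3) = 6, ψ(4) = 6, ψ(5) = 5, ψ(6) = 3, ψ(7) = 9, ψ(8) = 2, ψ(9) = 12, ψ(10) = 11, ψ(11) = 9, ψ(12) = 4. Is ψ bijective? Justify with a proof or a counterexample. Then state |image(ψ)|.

ψ(3) = 6 = ψ(4) with 3 ≠ 4, so ψ is not injective, hence not bijective.
The image of ψ is {1, 2, 3, 4, 5, 6, 7, 9, 11, 12}, which has 10 elements.

10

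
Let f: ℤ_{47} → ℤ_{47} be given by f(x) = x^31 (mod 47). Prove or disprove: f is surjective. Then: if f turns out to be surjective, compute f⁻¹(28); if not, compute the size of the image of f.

3

Since 47 is prime, the nonzero elements of ℤ_{47} form a cyclic group of order 46.
As gcd(31, 46) = 1, raising to the 31st power is a bijection on this group: if s^31 ≡ t^31 then (st^{−1})^31 = 1, and the only element of order dividing gcd(31, 46) = 1 is 1, so s = t.
With f(0) = 0 this makes f injective on all of ℤ_{47}, hence bijective (finite equal-size domain and codomain). In particular f is surjective.
Since f is surjective, we find the preimage of 28. The inverse of x ↦ x^31 on (ℤ_{47})^× is x ↦ x^3, because 31·3 = 93 = 2·46 + 1 ≡ 1 (mod 46) and x^{46} = 1 for x ≠ 0 (Fermat). So f⁻¹(28) = 28^3 mod 47.
Repeated squaring mod 47: 28^1 ≡ 28, 28^2 ≡ 28² = 784 ≡ 32. Since 3 = 2 + 1, 28^3 ≡ 32·28: 32·28 = 896 ≡ 3. So 28^3 ≡ 3 (mod 47).
Hence f⁻¹(28) = 3.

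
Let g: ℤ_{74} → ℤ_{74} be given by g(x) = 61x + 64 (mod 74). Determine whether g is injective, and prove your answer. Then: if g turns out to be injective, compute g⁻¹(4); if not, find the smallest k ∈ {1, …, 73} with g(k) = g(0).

If g(x_1) = g(x_2), then 61x_1 ≡ 61x_2 (mod 74). Because gcd(61, 74) = 1, we may cancel 61 to get x_1 ≡ x_2 (mod 74).
Therefore g is injective.
We now compute 61⁻¹ mod 74 explicitly. Euclid's algorithm: 74 = 1·61 + 13, 61 = 4·13 + 9, 13 = 1·9 + 4, 9 = 2·4 + 1; back-substituting gives 1 = 17·61 − 14·74, so 61⁻¹ ≡ 17 (mod 74).
Since g is injective, we find g⁻¹(4): we need 61x ≡ 4 − 64 ≡ 14 (mod 74). Using 61⁻¹ = 17: x ≡ 17·14 = 238 = 3·74 + 16, so x = 16.
Check: g(16) = 61·16 + 64 = 1040 = 14·74 + 4 ≡ 4 (mod 74).

16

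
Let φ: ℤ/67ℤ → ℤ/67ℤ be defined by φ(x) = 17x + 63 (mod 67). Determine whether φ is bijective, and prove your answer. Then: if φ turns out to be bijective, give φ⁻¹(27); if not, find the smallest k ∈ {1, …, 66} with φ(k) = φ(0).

57

Suppose φ(s) = φ(t) in ℤ/67ℤ. Then 17s + 63 ≡ 17t + 63 (mod 67), thus 17(s − t) ≡ 0 (mod 67).
Since gcd(17, 67) = 1, 17 is invertible modulo 67, thus s − t ≡ 0 (mod 67), i.e. s = t.
We now compute 17⁻¹ mod 67 explicitly. Euclid's algorithm: 67 = 3·17 + 16, 17 = 1·16 + 1; back-substituting gives 1 = 4·17 − 1·67, so 17⁻¹ ≡ 4 (mod 67).
For any y ∈ ℤ/67ℤ, x = 4(y − 63) mod 67 satisfies φ(x) = 17·4(y − 63) + 63 ≡ y (since 17·4 ≡ 1 mod 67). So every y has a preimage.
So φ is bijective.
Since φ is bijective, we find φ⁻¹(27): we need 17x ≡ 27 − 63 ≡ 31 (mod 67). Using 17⁻¹ = 4: x ≡ 4·31 = 124 = 1·67 + 57, so x = 57.
Check: φ(57) = 17·57 + 63 = 1032 = 15·67 + 27 ≡ 27 (mod 67).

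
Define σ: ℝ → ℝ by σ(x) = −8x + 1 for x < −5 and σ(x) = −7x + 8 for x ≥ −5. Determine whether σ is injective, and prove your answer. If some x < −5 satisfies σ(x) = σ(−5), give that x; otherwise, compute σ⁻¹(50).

-21/4

Both pieces are strictly decreasing (slopes −8 and −7), so each is injective on its own interval.
The left piece maps (−∞, −5) onto (41, ∞); the right piece maps [−5, ∞) onto (−∞, 43].
These images overlap. In particular σ(−5) = 43 (right piece), and solving −8x + 1 = 43 on the left piece gives x = −21/4 < −5.
So σ(−21/4) = σ(−5) with −21/4 ≠ −5, and σ is not injective. This x = −21/4 is the requested value below −5.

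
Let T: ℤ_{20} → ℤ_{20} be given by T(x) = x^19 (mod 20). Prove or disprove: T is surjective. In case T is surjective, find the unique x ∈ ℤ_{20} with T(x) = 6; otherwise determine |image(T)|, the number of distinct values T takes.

T(0) = 0^19 = 0.
T(10): Repeated squaring mod 20: 10^1 ≡ 10, 10^2 ≡ 10² = 100 ≡ 0, 10^4 ≡ 0² = 0, 10^8 ≡ 0² = 0, 10^16 ≡ 0² = 0. Since 19 = 16 + 2 + 1, 10^19 ≡ 0·0·10: 0·0 = 0, then 0·10 = 0. So 10^19 ≡ 0 (mod 20).
So T(0) = T(10) = 0 while 0 ≠ 10, thus T is not injective.
A non-injective map from the 20-element set ℤ_{20} to itself takes at most 19 distinct values, so it cannot be surjective. So T is not surjective.
Since T is not surjective, we determine |image(T)|. Computing x^19 mod 20 for each x (by repeated squaring, reducing mod 20 at every step), the values T(0), T(1), …, T(19) are: 0, 1, 8, 7, 4, 5, 16, 3, 12, 9, 0, 11, 8, 17, 4, 15, 16, 13, 12, 19.
The distinct values are {0, 1, 3, 4, 5, 7, 8, 9, 11, 12, 13, 15, 16, 17, 19}; there are 15 of them.

15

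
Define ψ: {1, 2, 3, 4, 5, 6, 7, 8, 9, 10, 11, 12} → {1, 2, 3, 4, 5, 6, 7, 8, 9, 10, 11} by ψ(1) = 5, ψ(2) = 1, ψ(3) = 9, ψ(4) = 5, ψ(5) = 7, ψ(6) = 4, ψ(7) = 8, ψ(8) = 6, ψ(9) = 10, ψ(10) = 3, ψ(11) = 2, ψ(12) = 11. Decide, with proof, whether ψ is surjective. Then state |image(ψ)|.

Every element of the codomain has a preimage: 1 = ψ(2), 2 = ψ(11), 3 = ψ(10), 4 = ψ(6), 5 = ψ(1), 6 = ψ(8), 7 = ψ(5), 8 = ψ(7), 9 = ψ(3), 10 = ψ(9), 11 = ψ(12).
Therefore ψ is surjective.
The image of ψ is {1, 2, 3, 4, 5, 6, 7, 8, 9, 10, 11}, which has 11 elements.

11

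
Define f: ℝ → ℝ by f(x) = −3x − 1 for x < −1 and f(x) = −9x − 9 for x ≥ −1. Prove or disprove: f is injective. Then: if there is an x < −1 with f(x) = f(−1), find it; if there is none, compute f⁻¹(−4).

-5/9

Both pieces are strictly decreasing (slopes −3 and −9), so each is injective on its own interval.
The left piece maps (−∞, −1) onto (2, ∞); the right piece maps [−1, ∞) onto (−∞, 0].
These images are disjoint, so no value is attained by both pieces. Therefore f is injective.
Because the two images are disjoint, no x < −1 has f(x) = f(−1), so we compute f⁻¹(−4): −4 lies in (−∞, 0], so solve −9x − 9 = −4: x = (−4 + 9)/(−9) = −5/9.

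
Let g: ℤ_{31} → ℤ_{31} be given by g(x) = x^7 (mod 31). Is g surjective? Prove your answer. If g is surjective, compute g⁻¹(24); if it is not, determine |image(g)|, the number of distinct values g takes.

12

Since 31 is prime, the nonzero elements of ℤ_{31} form a cyclic group of order 30.
As gcd(7, 30) = 1, raising to the 7th power is a bijection on this group: if a^7 ≡ b^7 then (ab^{−1})^7 = 1, and the only element of order dividing gcd(7, 30) = 1 is 1, so a = b.
With g(0) = 0 this makes g injective on all of ℤ_{31}, hence bijective (finite equal-size domain and codomain). In particular g is surjective.
Since g is surjective, we find the preimage of 24. The inverse of x ↦ x^7 on (ℤ_{31})^× is x ↦ x^13, because 7·13 = 91 = 3·30 + 1 ≡ 1 (mod 30) and x^{30} = 1 for x ≠ 0 (Fermat). So g⁻¹(24) = 24^13 mod 31.
Repeated squaring mod 31: 24^1 ≡ 24, 24^2 ≡ 24² = 576 ≡ 18, 24^4 ≡ 18² = 324 ≡ 14, 24^8 ≡ 14² = 196 ≡ 10. Since 13 = 8 + 4 + 1, 24^13 ≡ 10·14·24: 10·14 = 140 ≡ 16, then 16·24 = 384 ≡ 12. So 24^13 ≡ 12 (mod 31).
Hence g⁻¹(24) = 12.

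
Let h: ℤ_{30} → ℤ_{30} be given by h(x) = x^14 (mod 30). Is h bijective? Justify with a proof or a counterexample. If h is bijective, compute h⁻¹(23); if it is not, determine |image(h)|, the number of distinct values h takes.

12

h(2): Repeated squaring mod 30: 2^1 ≡ 2, 2^2 ≡ 2² = 4, 2^4 ≡ 4² = 16, 2^8 ≡ 16² = 256 ≡ 16. Since 14 = 8 + 4 + 2, 2^14 ≡ 16·16·4: 16·16 = 256 ≡ 16, then 16·4 = 64 ≡ 4. So 2^14 ≡ 4 (mod 30).
h(8): Repeated squaring mod 30: 8^1 ≡ 8, 8^2 ≡ 8² = 64 ≡ 4, 8^4 ≡ 4² = 16, 8^8 ≡ 16² = 256 ≡ 16. Since 14 = 8 + 4 + 2, 8^14 ≡ 16·16·4: 16·16 = 256 ≡ 16, then 16·4 = 64 ≡ 4. So 8^14 ≡ 4 (mod 30).
So h(2) = h(8) = 4 while 2 ≠ 8, thus h is not injective, hence not bijective.
Since h is not bijective, we determine |image(h)|. Computing x^14 mod 30 for each x (by repeated squaring, reducing mod 30 at every step), the values h(0), h(1), …, h(29) are: 0, 1, 4, 9, 16, 25, 6, 19, 4, 21, 10, 1, 24, 19, 16, 15, 16, 19, 24, 1, 10, 21, 4, 19, 6, 25, 16, 9, 4, 1.
The distinct values are {0, 1, 4, 6, 9, 10, 15, 16, 19, 21, 24, 25}; there are 12 of them.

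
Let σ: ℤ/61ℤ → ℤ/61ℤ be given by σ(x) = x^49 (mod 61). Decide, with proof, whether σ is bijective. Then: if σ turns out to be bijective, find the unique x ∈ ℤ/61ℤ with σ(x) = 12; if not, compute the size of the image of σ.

Since 61 is prime, the nonzero elements of ℤ/61ℤ form a cyclic group of order 60.
As gcd(49, 60) = 1, raising to the 49th power is a bijection on this group: if u^49 ≡ v^49 then (uv^{−1})^49 = 1, and the only element of order dividing gcd(49, 60) = 1 is 1, so u = v.
With σ(0) = 0 this makes σ injective on all of ℤ/61ℤ, hence bijective (finite equal-size domain and codomain). In particular σ is bijective.
Since σ is bijective, we find the preimage of 12. The inverse of x ↦ x^49 on (ℤ/61ℤ)^× is x ↦ x^49, because 49·49 = 2401 = 40·60 + 1 ≡ 1 (mod 60) and x^{60} = 1 for x ≠ 0 (Fermat). So σ⁻¹(12) = 12^49 mod 61.
Repeated squaring mod 61: 12^1 ≡ 12, 12^2 ≡ 12² = 144 ≡ 22, 12^4 ≡ 22² = 484 ≡ 57, 12^8 ≡ 57² = 3249 ≡ 16, 12^16 ≡ 16² = 256 ≡ 12, 12^32 ≡ 12² = 144 ≡ 22. Since 49 = 32 + 16 + 1, 12^49 ≡ 22·12·12: 22·12 = 264 ≡ 20, then 20·12 = 240 ≡ 57. So 12^49 ≡ 57 (mod 61).
Hence σ⁻¹(12) = 57.

57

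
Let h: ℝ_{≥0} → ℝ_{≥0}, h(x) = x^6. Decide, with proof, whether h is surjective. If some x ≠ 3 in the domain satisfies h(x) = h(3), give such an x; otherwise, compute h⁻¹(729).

For any y ∈ ℝ_{≥0}, x = y^{1/6} ∈ ℝ_{≥0} gives h(x) = y, so h is surjective.
Since x ↦ x^6 is strictly increasing on ℝ_{≥0}, it is injective there, so no x ≠ 3 in the domain has h(x) = h(3). We therefore compute h⁻¹(729) = 729^{1/6} = 3 (indeed 3^6 = 729).

3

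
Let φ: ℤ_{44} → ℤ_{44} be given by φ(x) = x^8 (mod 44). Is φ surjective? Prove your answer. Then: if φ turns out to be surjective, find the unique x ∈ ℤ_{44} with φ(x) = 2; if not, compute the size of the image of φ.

φ(10): Repeated squaring mod 44: 10^1 ≡ 10, 10^2 ≡ 10² = 100 ≡ 12, 10^4 ≡ 12² = 144 ≡ 12, 10^8 ≡ 12² = 144 ≡ 12. So 10^8 ≡ 12 (mod 44).
φ(12): Repeated squaring mod 44: 12^1 ≡ 12, 12^2 ≡ 12² = 144 ≡ 12, 12^4 ≡ 12² = 144 ≡ 12, 12^8 ≡ 12² = 144 ≡ 12. So 12^8 ≡ 12 (mod 44).
So φ(10) = φ(12) = 12 while 10 ≠ 12, hence φ is not injective.
A non-injective map from the 44-element set ℤ_{44} to itself takes at most 43 distinct values, so it cannot be surjective. Hence φ is not surjective.
Since φ is not surjective, we determine |image(φ)|. Computing x^8 mod 44 for each x (by repeated squaring, reducing mod 44 at every step), the values φ(0), φ(1), …, φ(43) are: 0, 1, 36, 5, 20, 37, 4, 9, 16, 25, 12, 33, 12, 25, 16, 9, 4, 37, 20, 5, 36, 1, 0, 1, 36, 5, 20, 37, 4, 9, 16, 25, 12, 33, 12, 25, 16, 9, 4, 37, 20, 5, 36, 1.
The distinct values are {0, 1, 4, 5, 9, 12, 16, 20, 25, 33, 36, 37}; there are 12 of them.

12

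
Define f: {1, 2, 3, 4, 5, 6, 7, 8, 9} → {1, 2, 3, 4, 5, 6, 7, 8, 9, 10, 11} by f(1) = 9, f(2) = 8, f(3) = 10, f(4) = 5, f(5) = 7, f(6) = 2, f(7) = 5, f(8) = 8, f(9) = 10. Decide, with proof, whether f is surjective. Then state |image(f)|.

No element maps to 1, so f is not surjective.
The image of f is {2, 5, 7, 8, 9, 10}, which has 6 elements.

6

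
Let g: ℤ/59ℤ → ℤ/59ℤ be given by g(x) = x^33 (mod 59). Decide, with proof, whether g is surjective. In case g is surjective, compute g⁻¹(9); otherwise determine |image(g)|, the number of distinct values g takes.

48

Since 59 is prime, the nonzero elements of ℤ/59ℤ form a cyclic group of order 58.
As gcd(33, 58) = 1, raising to the 33rd power is a bijection on this group: if a^33 ≡ b^33 then (ab^{−1})^33 = 1, and the only element of order dividing gcd(33, 58) = 1 is 1, so a = b.
With g(0) = 0 this makes g injective on all of ℤ/59ℤ, hence bijective (finite equal-size domain and codomain). In particular g is surjective.
Since g is surjective, we find the preimage of 9. The inverse of x ↦ x^33 on (ℤ/59ℤ)^× is x ↦ x^51, because 33·51 = 1683 = 29·58 + 1 ≡ 1 (mod 58) and x^{58} = 1 for x ≠ 0 (Fermat). So g⁻¹(9) = 9^51 mod 59.
Repeated squaring mod 59: 9^1 ≡ 9, 9^2 ≡ 9² = 81 ≡ 22, 9^4 ≡ 22² = 484 ≡ 12, 9^8 ≡ 12² = 144 ≡ 26, 9^16 ≡ 26² = 676 ≡ 27, 9^32 ≡ 27² = 729 ≡ 21. Since 51 = 32 + 16 + 2 + 1, 9^51 ≡ 21·27·22·9: 21·27 = 567 ≡ 36, then 36·22 = 792 ≡ 25, then 25·9 = 225 ≡ 48. So 9^51 ≡ 48 (mod 59).
Hence g⁻¹(9) = 48.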